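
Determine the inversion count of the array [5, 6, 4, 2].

Finding inversions in [5, 6, 4, 2]:

(0, 2): arr[0]=5 > arr[2]=4
(0, 3): arr[0]=5 > arr[3]=2
(1, 2): arr[1]=6 > arr[2]=4
(1, 3): arr[1]=6 > arr[3]=2
(2, 3): arr[2]=4 > arr[3]=2

Total inversions: 5

The array has 5 inversion(s): (0,2), (0,3), (1,2), (1,3), (2,3). Each pair (i,j) satisfies i < j and arr[i] > arr[j].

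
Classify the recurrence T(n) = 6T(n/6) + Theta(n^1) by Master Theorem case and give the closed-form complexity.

Master Theorem for T(n) = 6T(n/6) + O(n^1):

a = 6, b = 6, c = 1
log_b(a) = log_6(6) = 1.0000

Case 2: c = 1 = log_6(6) = 1.0000
T(n) = O(n^1 log n) = O(n log n)

For T(n) = 6T(n/6) + O(n^1): log_6(6) = 1.0000. This is Case 2 of the Master Theorem (c = log_b(a), equal work at all levels), giving O(n log n).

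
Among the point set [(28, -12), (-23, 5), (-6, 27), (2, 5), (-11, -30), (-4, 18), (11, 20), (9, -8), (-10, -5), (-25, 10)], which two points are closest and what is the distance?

Computing all pairwise distances among 10 points:

d((28, -12), (-23, 5)) = 53.7587
d((28, -12), (-6, 27)) = 51.7397
d((28, -12), (2, 5)) = 31.0644
d((28, -12), (-11, -30)) = 42.9535
d((28, -12), (-4, 18)) = 43.8634
d((28, -12), (11, 20)) = 36.2353
d((28, -12), (9, -8)) = 19.4165
d((28, -12), (-10, -5)) = 38.6394
d((28, -12), (-25, 10)) = 57.3847
d((-23, 5), (-6, 27)) = 27.8029
d((-23, 5), (2, 5)) = 25.0
d((-23, 5), (-11, -30)) = 37.0
d((-23, 5), (-4, 18)) = 23.0217
d((-23, 5), (11, 20)) = 37.1618
d((-23, 5), (9, -8)) = 34.5398
d((-23, 5), (-10, -5)) = 16.4012
d((-23, 5), (-25, 10)) = 5.3852 <-- minimum
d((-6, 27), (2, 5)) = 23.4094
d((-6, 27), (-11, -30)) = 57.2189
d((-6, 27), (-4, 18)) = 9.2195
d((-6, 27), (11, 20)) = 18.3848
d((-6, 27), (9, -8)) = 38.0789
d((-6, 27), (-10, -5)) = 32.249
d((-6, 27), (-25, 10)) = 25.4951
d((2, 5), (-11, -30)) = 37.3363
d((2, 5), (-4, 18)) = 14.3178
d((2, 5), (11, 20)) = 17.4929
d((2, 5), (9, -8)) = 14.7648
d((2, 5), (-10, -5)) = 15.6205
d((2, 5), (-25, 10)) = 27.4591
d((-11, -30), (-4, 18)) = 48.5077
d((-11, -30), (11, 20)) = 54.626
d((-11, -30), (9, -8)) = 29.7321
d((-11, -30), (-10, -5)) = 25.02
d((-11, -30), (-25, 10)) = 42.3792
d((-4, 18), (11, 20)) = 15.1327
d((-4, 18), (9, -8)) = 29.0689
d((-4, 18), (-10, -5)) = 23.7697
d((-4, 18), (-25, 10)) = 22.4722
d((11, 20), (9, -8)) = 28.0713
d((11, 20), (-10, -5)) = 32.6497
d((11, 20), (-25, 10)) = 37.3631
d((9, -8), (-10, -5)) = 19.2354
d((9, -8), (-25, 10)) = 38.4708
d((-10, -5), (-25, 10)) = 21.2132

Closest pair: (-23, 5) and (-25, 10) with distance 5.3852

The closest pair is (-23, 5) and (-25, 10) with Euclidean distance 5.3852. For 10 points, brute-force pairwise comparison is shown above. For large n, the divide-and-conquer algorithm (sort by x, recurse on halves, check the dividing strip) achieves O(n log n).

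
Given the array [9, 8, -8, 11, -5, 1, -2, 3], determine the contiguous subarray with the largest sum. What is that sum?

Using Kadane's algorithm on [9, 8, -8, 11, -5, 1, -2, 3]:

Scanning through the array:
Position 1 (value 8): max_ending_here = 17, max_so_far = 17
Position 2 (value -8): max_ending_here = 9, max_so_far = 17
Position 3 (value 11): max_ending_here = 20, max_so_far = 20
Position 4 (value -5): max_ending_here = 15, max_so_far = 20
Position 5 (value 1): max_ending_here = 16, max_so_far = 20
Position 6 (value -2): max_ending_here = 14, max_so_far = 20
Position 7 (value 3): max_ending_here = 17, max_so_far = 20

Maximum subarray: [9, 8, -8, 11]
Maximum sum: 20

The maximum subarray is [9, 8, -8, 11] with sum 20. This subarray runs from index 0 to index 3.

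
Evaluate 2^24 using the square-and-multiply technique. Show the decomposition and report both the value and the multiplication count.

Computing 2^24 by squaring (build up from 2^1; each line after the first costs one multiplication):

2^1 = 2
2^2 = (2^1)^2 = 2^2 = 4
2^3 = 2 * 2^2 = 2 * 4 = 8
2^6 = (2^3)^2 = 8^2 = 64
2^12 = (2^6)^2 = 64^2 = 4096
2^24 = (2^12)^2 = 4096^2 = 16777216

Result: 16777216
Multiplications needed: 5 (5 lines after 2^1)

2^24 = 16777216. Using exponentiation by squaring, this requires 5 multiplications. The key idea: if the exponent is even, square the half-power; if odd, multiply by the base once.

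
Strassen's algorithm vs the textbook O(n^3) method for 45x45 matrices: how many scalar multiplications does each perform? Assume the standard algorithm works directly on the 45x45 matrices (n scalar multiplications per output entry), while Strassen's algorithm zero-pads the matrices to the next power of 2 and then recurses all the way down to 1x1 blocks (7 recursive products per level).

Matrix multiplication for 45x45 matrices:

Strassen's algorithm requires power-of-2 dimensions. Pad 45x45 to 64x64 (next power of 2).

Standard algorithm: 45^3 = 91125 multiplications
Strassen's algorithm: 7^(log2(64)) = 7^6 = 117649 multiplications
Difference: 91125 - 117649 = -26524 (Strassen uses MORE here due to padding overhead — for small or just-over-power-of-2 n, padding can outweigh the per-level savings)

Standard: 91125 multiplications (45^3). Strassen: 117649 multiplications (7^6, after padding to 64x64). Strassen reduces 8 recursive multiplications to 7 at each level.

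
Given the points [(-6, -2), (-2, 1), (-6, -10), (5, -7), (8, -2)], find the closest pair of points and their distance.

Computing all pairwise distances among 5 points:

d((-6, -2), (-2, 1)) = 5.0 <-- minimum
d((-6, -2), (-6, -10)) = 8.0
d((-6, -2), (5, -7)) = 12.083
d((-6, -2), (8, -2)) = 14.0
d((-2, 1), (-6, -10)) = 11.7047
d((-2, 1), (5, -7)) = 10.6301
d((-2, 1), (8, -2)) = 10.4403
d((-6, -10), (5, -7)) = 11.4018
d((-6, -10), (8, -2)) = 16.1245
d((5, -7), (8, -2)) = 5.831

Closest pair: (-6, -2) and (-2, 1) with distance 5.0

The closest pair is (-6, -2) and (-2, 1) with Euclidean distance 5.0. For 5 points, brute-force pairwise comparison is shown above. For large n, the divide-and-conquer algorithm (sort by x, recurse on halves, check the dividing strip) achieves O(n log n).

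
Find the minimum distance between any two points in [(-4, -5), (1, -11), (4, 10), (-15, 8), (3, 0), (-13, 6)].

Computing all pairwise distances among 6 points:

d((-4, -5), (1, -11)) = 7.8102
d((-4, -5), (4, 10)) = 17.0
d((-4, -5), (-15, 8)) = 17.0294
d((-4, -5), (3, 0)) = 8.6023
d((-4, -5), (-13, 6)) = 14.2127
d((1, -11), (4, 10)) = 21.2132
d((1, -11), (-15, 8)) = 24.8395
d((1, -11), (3, 0)) = 11.1803
d((1, -11), (-13, 6)) = 22.0227
d((4, 10), (-15, 8)) = 19.105
d((4, 10), (3, 0)) = 10.0499
d((4, 10), (-13, 6)) = 17.4642
d((-15, 8), (3, 0)) = 19.6977
d((-15, 8), (-13, 6)) = 2.8284 <-- minimum
d((3, 0), (-13, 6)) = 17.088

Closest pair: (-15, 8) and (-13, 6) with distance 2.8284

The closest pair is (-15, 8) and (-13, 6) with Euclidean distance 2.8284. For 6 points, brute-force pairwise comparison is shown above. For large n, the divide-and-conquer algorithm (sort by x, recurse on halves, check the dividing strip) achieves O(n log n).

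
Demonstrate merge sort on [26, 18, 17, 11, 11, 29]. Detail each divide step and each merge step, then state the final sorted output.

Merge sort trace:

Split: [26, 18, 17, 11, 11, 29] -> [26, 18, 17] and [11, 11, 29]
  Split: [26, 18, 17] -> [26] and [18, 17]
    Split: [18, 17] -> [18] and [17]
    Merge: [18] + [17] -> [17, 18]
  Merge: [26] + [17, 18] -> [17, 18, 26]
  Split: [11, 11, 29] -> [11] and [11, 29]
    Split: [11, 29] -> [11] and [29]
    Merge: [11] + [29] -> [11, 29]
  Merge: [11] + [11, 29] -> [11, 11, 29]
Merge: [17, 18, 26] + [11, 11, 29] -> [11, 11, 17, 18, 26, 29]

Final sorted array: [11, 11, 17, 18, 26, 29]

The merge sort proceeds by recursively splitting the array and merging sorted halves.
After all merges, the sorted array is [11, 11, 17, 18, 26, 29].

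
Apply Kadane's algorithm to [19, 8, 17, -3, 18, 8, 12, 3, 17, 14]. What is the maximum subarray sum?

Using Kadane's algorithm on [19, 8, 17, -3, 18, 8, 12, 3, 17, 14]:

Scanning through the array:
Position 1 (value 8): max_ending_here = 27, max_so_far = 27
Position 2 (value 17): max_ending_here = 44, max_so_far = 44
Position 3 (value -3): max_ending_here = 41, max_so_far = 44
Position 4 (value 18): max_ending_here = 59, max_so_far = 59
Position 5 (value 8): max_ending_here = 67, max_so_far = 67
Position 6 (value 12): max_ending_here = 79, max_so_far = 79
Position 7 (value 3): max_ending_here = 82, max_so_far = 82
Position 8 (value 17): max_ending_here = 99, max_so_far = 99
Position 9 (value 14): max_ending_here = 113, max_so_far = 113

Maximum subarray: [19, 8, 17, -3, 18, 8, 12, 3, 17, 14]
Maximum sum: 113

The maximum subarray is [19, 8, 17, -3, 18, 8, 12, 3, 17, 14] with sum 113. This subarray runs from index 0 to index 9.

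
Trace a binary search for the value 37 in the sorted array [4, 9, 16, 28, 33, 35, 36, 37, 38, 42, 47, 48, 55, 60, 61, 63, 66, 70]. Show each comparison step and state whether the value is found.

Binary search for 37 in [4, 9, 16, 28, 33, 35, 36, 37, 38, 42, 47, 48, 55, 60, 61, 63, 66, 70]:

lo=0, hi=17, mid=8, arr[mid]=38 -> 38 > 37, search left half
lo=0, hi=7, mid=3, arr[mid]=28 -> 28 < 37, search right half
lo=4, hi=7, mid=5, arr[mid]=35 -> 35 < 37, search right half
lo=6, hi=7, mid=6, arr[mid]=36 -> 36 < 37, search right half
lo=7, hi=7, mid=7, arr[mid]=37 -> Found target at index 7!

Binary search finds 37 at index 7 after 5 comparisons. The search repeatedly halves the search space by comparing with the middle element.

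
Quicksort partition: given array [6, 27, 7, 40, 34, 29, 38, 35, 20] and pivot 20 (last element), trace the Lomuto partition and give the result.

Lomuto partition with pivot = 20:

Initial array: [6, 27, 7, 40, 34, 29, 38, 35, 20]

arr[0]=6 <= 20: swap with position 0, array becomes [6, 27, 7, 40, 34, 29, 38, 35, 20]
arr[1]=27 > 20: no swap
arr[2]=7 <= 20: swap with position 1, array becomes [6, 7, 27, 40, 34, 29, 38, 35, 20]
arr[3]=40 > 20: no swap
arr[4]=34 > 20: no swap
arr[5]=29 > 20: no swap
arr[6]=38 > 20: no swap
arr[7]=35 > 20: no swap

Place pivot at position 2: [6, 7, 20, 40, 34, 29, 38, 35, 27]
Pivot position: 2

After partitioning with pivot 20, the array becomes [6, 7, 20, 40, 34, 29, 38, 35, 27]. The pivot is placed at index 2. All elements to the left of the pivot are <= 20, and all elements to the right are > 20.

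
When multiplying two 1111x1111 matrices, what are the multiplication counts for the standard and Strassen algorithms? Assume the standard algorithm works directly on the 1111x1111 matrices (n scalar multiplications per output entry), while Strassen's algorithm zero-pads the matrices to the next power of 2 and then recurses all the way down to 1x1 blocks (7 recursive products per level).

Matrix multiplication for 1111x1111 matrices:

Strassen's algorithm requires power-of-2 dimensions. Pad 1111x1111 to 2048x2048 (next power of 2).

Standard algorithm: 1111^3 = 1371330631 multiplications
Strassen's algorithm: 7^(log2(2048)) = 7^11 = 1977326743 multiplications
Difference: 1371330631 - 1977326743 = -605996112 (Strassen uses MORE here due to padding overhead — for small or just-over-power-of-2 n, padding can outweigh the per-level savings)

Standard: 1371330631 multiplications (1111^3). Strassen: 1977326743 multiplications (7^11, after padding to 2048x2048). Strassen reduces 8 recursive multiplications to 7 at each level.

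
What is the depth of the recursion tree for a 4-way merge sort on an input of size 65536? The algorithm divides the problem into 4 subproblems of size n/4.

For divide and conquer with division factor 4:

Problem sizes at each level:
Level 0: 65536
Level 1: 16384
Level 2: 4096
Level 3: 1024
Level 4: 256
Level 5: 64
Level 6: 16
Level 7: 4
Level 8: 1

The root is level 0 and the size-1 base case is level 8 (the tree spans levels 0 through 8, i.e. 9 levels counting the root), so the depth is the number of divisions: log_4(65536) = 8

The recursion tree depth is log_4(65536) = 8. At each level, the problem size is divided by 4, so it takes 8 divisions to reduce to a base case of size 1. The algorithm makes 4 recursive calls at each level.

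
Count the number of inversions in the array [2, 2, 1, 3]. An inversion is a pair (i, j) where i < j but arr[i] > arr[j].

Finding inversions in [2, 2, 1, 3]:

(0, 2): arr[0]=2 > arr[2]=1
(1, 2): arr[1]=2 > arr[2]=1

Total inversions: 2

The array has 2 inversion(s): (0,2), (1,2). Each pair (i,j) satisfies i < j and arr[i] > arr[j].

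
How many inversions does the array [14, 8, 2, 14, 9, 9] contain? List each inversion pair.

Finding inversions in [14, 8, 2, 14, 9, 9]:

(0, 1): arr[0]=14 > arr[1]=8
(0, 2): arr[0]=14 > arr[2]=2
(0, 4): arr[0]=14 > arr[4]=9
(0, 5): arr[0]=14 > arr[5]=9
(1, 2): arr[1]=8 > arr[2]=2
(3, 4): arr[3]=14 > arr[4]=9
(3, 5): arr[3]=14 > arr[5]=9

Total inversions: 7

The array has 7 inversion(s): (0,1), (0,2), (0,4), (0,5), (1,2), (3,4), (3,5). Each pair (i,j) satisfies i < j and arr[i] > arr[j].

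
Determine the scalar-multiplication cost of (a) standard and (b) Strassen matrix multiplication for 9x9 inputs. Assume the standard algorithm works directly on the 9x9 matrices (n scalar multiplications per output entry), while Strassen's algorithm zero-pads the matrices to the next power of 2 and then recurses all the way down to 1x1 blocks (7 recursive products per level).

Matrix multiplication for 9x9 matrices:

Strassen's algorithm requires power-of-2 dimensions. Pad 9x9 to 16x16 (next power of 2).

Standard algorithm: 9^3 = 729 multiplications
Strassen's algorithm: 7^(log2(16)) = 7^4 = 2401 multiplications
Difference: 729 - 2401 = -1672 (Strassen uses MORE here due to padding overhead — for small or just-over-power-of-2 n, padding can outweigh the per-level savings)

Standard: 729 multiplications (9^3). Strassen: 2401 multiplications (7^4, after padding to 16x16). Strassen reduces 8 recursive multiplications to 7 at each level.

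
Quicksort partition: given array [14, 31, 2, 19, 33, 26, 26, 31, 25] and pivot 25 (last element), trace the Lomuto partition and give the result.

Lomuto partition with pivot = 25:

Initial array: [14, 31, 2, 19, 33, 26, 26, 31, 25]

arr[0]=14 <= 25: swap with position 0, array becomes [14, 31, 2, 19, 33, 26, 26, 31, 25]
arr[1]=31 > 25: no swap
arr[2]=2 <= 25: swap with position 1, array becomes [14, 2, 31, 19, 33, 26, 26, 31, 25]
arr[3]=19 <= 25: swap with position 2, array becomes [14, 2, 19, 31, 33, 26, 26, 31, 25]
arr[4]=33 > 25: no swap
arr[5]=26 > 25: no swap
arr[6]=26 > 25: no swap
arr[7]=31 > 25: no swap

Place pivot at position 3: [14, 2, 19, 25, 33, 26, 26, 31, 31]
Pivot position: 3

After partitioning with pivot 25, the array becomes [14, 2, 19, 25, 33, 26, 26, 31, 31]. The pivot is placed at index 3. All elements to the left of the pivot are <= 25, and all elements to the right are > 25.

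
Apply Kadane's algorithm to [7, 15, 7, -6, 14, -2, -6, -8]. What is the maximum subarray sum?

Using Kadane's algorithm on [7, 15, 7, -6, 14, -2, -6, -8]:

Scanning through the array:
Position 1 (value 15): max_ending_here = 22, max_so_far = 22
Position 2 (value 7): max_ending_here = 29, max_so_far = 29
Position 3 (value -6): max_ending_here = 23, max_so_far = 29
Position 4 (value 14): max_ending_here = 37, max_so_far = 37
Position 5 (value -2): max_ending_here = 35, max_so_far = 37
Position 6 (value -6): max_ending_here = 29, max_so_far = 37
Position 7 (value -8): max_ending_here = 21, max_so_far = 37

Maximum subarray: [7, 15, 7, -6, 14]
Maximum sum: 37

The maximum subarray is [7, 15, 7, -6, 14] with sum 37. This subarray runs from index 0 to index 4.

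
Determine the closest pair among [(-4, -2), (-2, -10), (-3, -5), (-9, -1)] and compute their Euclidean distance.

Computing all pairwise distances among 4 points:

d((-4, -2), (-2, -10)) = 8.2462
d((-4, -2), (-3, -5)) = 3.1623 <-- minimum
d((-4, -2), (-9, -1)) = 5.099
d((-2, -10), (-3, -5)) = 5.099
d((-2, -10), (-9, -1)) = 11.4018
d((-3, -5), (-9, -1)) = 7.2111

Closest pair: (-4, -2) and (-3, -5) with distance 3.1623

The closest pair is (-4, -2) and (-3, -5) with Euclidean distance 3.1623. For 4 points, brute-force pairwise comparison is shown above. For large n, the divide-and-conquer algorithm (sort by x, recurse on halves, check the dividing strip) achieves O(n log n).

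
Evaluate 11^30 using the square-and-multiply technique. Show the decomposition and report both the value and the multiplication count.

Computing 11^30 by squaring (build up from 11^1; each line after the first costs one multiplication):

11^1 = 11
11^2 = (11^1)^2 = 11^2 = 121
11^3 = 11 * 11^2 = 11 * 121 = 1331
11^6 = (11^3)^2 = 1331^2 = 1771561
11^7 = 11 * 11^6 = 11 * 1771561 = 19487171
11^14 = (11^7)^2 = 19487171^2 = 379749833583241
11^15 = 11 * 11^14 = 11 * 379749833583241 = 4177248169415651
11^30 = (11^15)^2 = 4177248169415651^2 = 17449402268886407318558803753801

Result: 17449402268886407318558803753801
Multiplications needed: 7 (7 lines after 11^1)

11^30 = 17449402268886407318558803753801. Using exponentiation by squaring, this requires 7 multiplications. The key idea: if the exponent is even, square the half-power; if odd, multiply by the base once.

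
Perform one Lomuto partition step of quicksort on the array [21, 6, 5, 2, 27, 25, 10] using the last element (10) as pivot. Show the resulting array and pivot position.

Lomuto partition with pivot = 10:

Initial array: [21, 6, 5, 2, 27, 25, 10]

arr[0]=21 > 10: no swap
arr[1]=6 <= 10: swap with position 0, array becomes [6, 21, 5, 2, 27, 25, 10]
arr[2]=5 <= 10: swap with position 1, array becomes [6, 5, 21, 2, 27, 25, 10]
arr[3]=2 <= 10: swap with position 2, array becomes [6, 5, 2, 21, 27, 25, 10]
arr[4]=27 > 10: no swap
arr[5]=25 > 10: no swap

Place pivot at position 3: [6, 5, 2, 10, 27, 25, 21]
Pivot position: 3

After partitioning with pivot 10, the array becomes [6, 5, 2, 10, 27, 25, 21]. The pivot is placed at index 3. All elements to the left of the pivot are <= 10, and all elements to the right are > 10.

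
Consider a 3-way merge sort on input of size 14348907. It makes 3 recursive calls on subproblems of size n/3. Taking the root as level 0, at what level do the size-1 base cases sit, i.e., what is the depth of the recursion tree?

For divide and conquer with division factor 3:

Problem sizes at each level:
Level 0: 14348907
Level 1: 4782969
Level 2: 1594323
Level 3: 531441
Level 4: 177147
Level 5: 59049
Level 6: 19683
Level 7: 6561
Level 8: 2187
Level 9: 729
Level 10: 243
Level 11: 81
Level 12: 27
Level 13: 9
Level 14: 3
Level 15: 1

The root is level 0 and the size-1 base case is level 15 (the tree spans levels 0 through 15, i.e. 16 levels counting the root), so the depth is the number of divisions: log_3(14348907) = 15

The recursion tree depth is log_3(14348907) = 15. At each level, the problem size is divided by 3, so it takes 15 divisions to reduce to a base case of size 1. The algorithm makes 3 recursive calls at each level.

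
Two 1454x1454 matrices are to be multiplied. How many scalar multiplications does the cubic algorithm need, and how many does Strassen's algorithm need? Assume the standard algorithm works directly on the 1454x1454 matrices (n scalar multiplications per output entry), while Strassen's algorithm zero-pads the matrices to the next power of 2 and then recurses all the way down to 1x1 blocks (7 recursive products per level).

Matrix multiplication for 1454x1454 matrices:

Strassen's algorithm requires power-of-2 dimensions. Pad 1454x1454 to 2048x2048 (next power of 2).

Standard algorithm: 1454^3 = 3073924664 multiplications
Strassen's algorithm: 7^(log2(2048)) = 7^11 = 1977326743 multiplications
Savings: 3073924664 - 1977326743 = 1096597921 multiplications

Standard: 3073924664 multiplications (1454^3). Strassen: 1977326743 multiplications (7^11, after padding to 2048x2048). Strassen reduces 8 recursive multiplications to 7 at each level.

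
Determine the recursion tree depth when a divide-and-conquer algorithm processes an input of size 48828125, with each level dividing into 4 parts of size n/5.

For divide and conquer with division factor 5:

Problem sizes at each level:
Level 0: 48828125
Level 1: 9765625
Level 2: 1953125
Level 3: 390625
Level 4: 78125
Level 5: 15625
Level 6: 3125
Level 7: 625
Level 8: 125
Level 9: 25
Level 10: 5
Level 11: 1

The root is level 0 and the size-1 base case is level 11 (the tree spans levels 0 through 11, i.e. 12 levels counting the root), so the depth is the number of divisions: log_5(48828125) = 11

The recursion tree depth is log_5(48828125) = 11. At each level, the problem size is divided by 5, so it takes 11 divisions to reduce to a base case of size 1. The algorithm makes 4 recursive calls at each level.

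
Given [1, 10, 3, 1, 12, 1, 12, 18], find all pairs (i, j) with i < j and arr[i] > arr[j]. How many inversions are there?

Finding inversions in [1, 10, 3, 1, 12, 1, 12, 18]:

(1, 2): arr[1]=10 > arr[2]=3
(1, 3): arr[1]=10 > arr[3]=1
(1, 5): arr[1]=10 > arr[5]=1
(2, 3): arr[2]=3 > arr[3]=1
(2, 5): arr[2]=3 > arr[5]=1
(4, 5): arr[4]=12 > arr[5]=1

Total inversions: 6

The array has 6 inversion(s): (1,2), (1,3), (1,5), (2,3), (2,5), (4,5). Each pair (i,j) satisfies i < j and arr[i] > arr[j].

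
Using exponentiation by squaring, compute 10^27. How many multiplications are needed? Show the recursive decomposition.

Computing 10^27 by squaring (build up from 10^1; each line after the first costs one multiplication):

10^1 = 10
10^2 = (10^1)^2 = 10^2 = 100
10^3 = 10 * 10^2 = 10 * 100 = 1000
10^6 = (10^3)^2 = 1000^2 = 1000000
10^12 = (10^6)^2 = 1000000^2 = 1000000000000
10^13 = 10 * 10^12 = 10 * 1000000000000 = 10000000000000
10^26 = (10^13)^2 = 10000000000000^2 = 100000000000000000000000000
10^27 = 10 * 10^26 = 10 * 100000000000000000000000000 = 1000000000000000000000000000

Result: 1000000000000000000000000000
Multiplications needed: 7 (7 lines after 10^1)

10^27 = 1000000000000000000000000000. Using exponentiation by squaring, this requires 7 multiplications. The key idea: if the exponent is even, square the half-power; if odd, multiply by the base once.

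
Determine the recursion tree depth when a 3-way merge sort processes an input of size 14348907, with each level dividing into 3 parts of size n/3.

For divide and conquer with division factor 3:

Problem sizes at each level:
Level 0: 14348907
Level 1: 4782969
Level 2: 1594323
Level 3: 531441
Level 4: 177147
Level 5: 59049
Level 6: 19683
Level 7: 6561
Level 8: 2187
Level 9: 729
Level 10: 243
Level 11: 81
Level 12: 27
Level 13: 9
Level 14: 3
Level 15: 1

The root is level 0 and the size-1 base case is level 15 (the tree spans levels 0 through 15, i.e. 16 levels counting the root), so the depth is the number of divisions: log_3(14348907) = 15

The recursion tree depth is log_3(14348907) = 15. At each level, the problem size is divided by 3, so it takes 15 divisions to reduce to a base case of size 1. The algorithm makes 3 recursive calls at each level.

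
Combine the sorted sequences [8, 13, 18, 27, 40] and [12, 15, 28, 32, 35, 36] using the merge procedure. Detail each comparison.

Merging process:

Compare 8 vs 12: take 8 from left. Merged: [8]
Compare 13 vs 12: take 12 from right. Merged: [8, 12]
Compare 13 vs 15: take 13 from left. Merged: [8, 12, 13]
Compare 18 vs 15: take 15 from right. Merged: [8, 12, 13, 15]
Compare 18 vs 28: take 18 from left. Merged: [8, 12, 13, 15, 18]
Compare 27 vs 28: take 27 from left. Merged: [8, 12, 13, 15, 18, 27]
Compare 40 vs 28: take 28 from right. Merged: [8, 12, 13, 15, 18, 27, 28]
Compare 40 vs 32: take 32 from right. Merged: [8, 12, 13, 15, 18, 27, 28, 32]
Compare 40 vs 35: take 35 from right. Merged: [8, 12, 13, 15, 18, 27, 28, 32, 35]
Compare 40 vs 36: take 36 from right. Merged: [8, 12, 13, 15, 18, 27, 28, 32, 35, 36]
Append remaining from left: [40]. Merged: [8, 12, 13, 15, 18, 27, 28, 32, 35, 36, 40]

Final merged array: [8, 12, 13, 15, 18, 27, 28, 32, 35, 36, 40]
Total comparisons: 10

The merged array is [8, 12, 13, 15, 18, 27, 28, 32, 35, 36, 40], requiring 10 comparisons. The merge step runs in O(n) time where n is the total number of elements.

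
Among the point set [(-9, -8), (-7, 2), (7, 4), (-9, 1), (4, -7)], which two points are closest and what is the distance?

Computing all pairwise distances among 5 points:

d((-9, -8), (-7, 2)) = 10.198
d((-9, -8), (7, 4)) = 20.0
d((-9, -8), (-9, 1)) = 9.0
d((-9, -8), (4, -7)) = 13.0384
d((-7, 2), (7, 4)) = 14.1421
d((-7, 2), (-9, 1)) = 2.2361 <-- minimum
d((-7, 2), (4, -7)) = 14.2127
d((7, 4), (-9, 1)) = 16.2788
d((7, 4), (4, -7)) = 11.4018
d((-9, 1), (4, -7)) = 15.2643

Closest pair: (-7, 2) and (-9, 1) with distance 2.2361

The closest pair is (-7, 2) and (-9, 1) with Euclidean distance 2.2361. For 5 points, brute-force pairwise comparison is shown above. For large n, the divide-and-conquer algorithm (sort by x, recurse on halves, check the dividing strip) achieves O(n log n).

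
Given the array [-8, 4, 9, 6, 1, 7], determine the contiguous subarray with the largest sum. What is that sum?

Using Kadane's algorithm on [-8, 4, 9, 6, 1, 7]:

Scanning through the array:
Position 1 (value 4): max_ending_here = 4, max_so_far = 4
Position 2 (value 9): max_ending_here = 13, max_so_far = 13
Position 3 (value 6): max_ending_here = 19, max_so_far = 19
Position 4 (value 1): max_ending_here = 20, max_so_far = 20
Position 5 (value 7): max_ending_here = 27, max_so_far = 27

Maximum subarray: [4, 9, 6, 1, 7]
Maximum sum: 27

The maximum subarray is [4, 9, 6, 1, 7] with sum 27. This subarray runs from index 1 to index 5.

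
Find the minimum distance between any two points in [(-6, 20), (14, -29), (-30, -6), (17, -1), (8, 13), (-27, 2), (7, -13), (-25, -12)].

Computing all pairwise distances among 8 points:

d((-6, 20), (14, -29)) = 52.9245
d((-6, 20), (-30, -6)) = 35.3836
d((-6, 20), (17, -1)) = 31.1448
d((-6, 20), (8, 13)) = 15.6525
d((-6, 20), (-27, 2)) = 27.6586
d((-6, 20), (7, -13)) = 35.4683
d((-6, 20), (-25, -12)) = 37.2156
d((14, -29), (-30, -6)) = 49.6488
d((14, -29), (17, -1)) = 28.1603
d((14, -29), (8, 13)) = 42.4264
d((14, -29), (-27, 2)) = 51.4004
d((14, -29), (7, -13)) = 17.4642
d((14, -29), (-25, -12)) = 42.5441
d((-30, -6), (17, -1)) = 47.2652
d((-30, -6), (8, 13)) = 42.4853
d((-30, -6), (-27, 2)) = 8.544
d((-30, -6), (7, -13)) = 37.6563
d((-30, -6), (-25, -12)) = 7.8102 <-- minimum
d((17, -1), (8, 13)) = 16.6433
d((17, -1), (-27, 2)) = 44.1022
d((17, -1), (7, -13)) = 15.6205
d((17, -1), (-25, -12)) = 43.4166
d((8, 13), (-27, 2)) = 36.6879
d((8, 13), (7, -13)) = 26.0192
d((8, 13), (-25, -12)) = 41.4005
d((-27, 2), (7, -13)) = 37.1618
d((-27, 2), (-25, -12)) = 14.1421
d((7, -13), (-25, -12)) = 32.0156

Closest pair: (-30, -6) and (-25, -12) with distance 7.8102

The closest pair is (-30, -6) and (-25, -12) with Euclidean distance 7.8102. For 8 points, brute-force pairwise comparison is shown above. For large n, the divide-and-conquer algorithm (sort by x, recurse on halves, check the dividing strip) achieves O(n log n).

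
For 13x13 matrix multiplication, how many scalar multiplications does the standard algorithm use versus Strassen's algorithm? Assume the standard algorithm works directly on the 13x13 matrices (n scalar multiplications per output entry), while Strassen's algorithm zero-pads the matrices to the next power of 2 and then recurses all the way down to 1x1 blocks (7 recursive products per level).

Matrix multiplication for 13x13 matrices:

Strassen's algorithm requires power-of-2 dimensions. Pad 13x13 to 16x16 (next power of 2).

Standard algorithm: 13^3 = 2197 multiplications
Strassen's algorithm: 7^(log2(16)) = 7^4 = 2401 multiplications
Difference: 2197 - 2401 = -204 (Strassen uses MORE here due to padding overhead — for small or just-over-power-of-2 n, padding can outweigh the per-level savings)

Standard: 2197 multiplications (13^3). Strassen: 2401 multiplications (7^4, after padding to 16x16). Strassen reduces 8 recursive multiplications to 7 at each level.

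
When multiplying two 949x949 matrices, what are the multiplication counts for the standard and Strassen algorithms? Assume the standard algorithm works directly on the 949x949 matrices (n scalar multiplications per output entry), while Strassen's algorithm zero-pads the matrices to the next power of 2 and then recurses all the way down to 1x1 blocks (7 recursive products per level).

Matrix multiplication for 949x949 matrices:

Strassen's algorithm requires power-of-2 dimensions. Pad 949x949 to 1024x1024 (next power of 2).

Standard algorithm: 949^3 = 854670349 multiplications
Strassen's algorithm: 7^(log2(1024)) = 7^10 = 282475249 multiplications
Savings: 854670349 - 282475249 = 572195100 multiplications

Standard: 854670349 multiplications (949^3). Strassen: 282475249 multiplications (7^10, after padding to 1024x1024). Strassen reduces 8 recursive multiplications to 7 at each level.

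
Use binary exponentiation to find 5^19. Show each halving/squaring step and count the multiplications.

Computing 5^19 by squaring (build up from 5^1; each line after the first costs one multiplication):

5^1 = 5
5^2 = (5^1)^2 = 5^2 = 25
5^4 = (5^2)^2 = 25^2 = 625
5^8 = (5^4)^2 = 625^2 = 390625
5^9 = 5 * 5^8 = 5 * 390625 = 1953125
5^18 = (5^9)^2 = 1953125^2 = 3814697265625
5^19 = 5 * 5^18 = 5 * 3814697265625 = 19073486328125

Result: 19073486328125
Multiplications needed: 6 (6 lines after 5^1)

5^19 = 19073486328125. Using exponentiation by squaring, this requires 6 multiplications. The key idea: if the exponent is even, square the half-power; if odd, multiply by the base once.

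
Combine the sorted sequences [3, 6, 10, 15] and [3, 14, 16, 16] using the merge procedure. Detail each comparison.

Merging process:

Compare 3 vs 3: take 3 from left. Merged: [3]
Compare 6 vs 3: take 3 from right. Merged: [3, 3]
Compare 6 vs 14: take 6 from left. Merged: [3, 3, 6]
Compare 10 vs 14: take 10 from left. Merged: [3, 3, 6, 10]
Compare 15 vs 14: take 14 from right. Merged: [3, 3, 6, 10, 14]
Compare 15 vs 16: take 15 from left. Merged: [3, 3, 6, 10, 14, 15]
Append remaining from right: [16, 16]. Merged: [3, 3, 6, 10, 14, 15, 16, 16]

Final merged array: [3, 3, 6, 10, 14, 15, 16, 16]
Total comparisons: 6

The merged array is [3, 3, 6, 10, 14, 15, 16, 16], requiring 6 comparisons. The merge step runs in O(n) time where n is the total number of elements.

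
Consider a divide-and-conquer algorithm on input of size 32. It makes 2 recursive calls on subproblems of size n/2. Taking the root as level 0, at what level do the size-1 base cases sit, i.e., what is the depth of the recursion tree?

For divide and conquer with division factor 2:

Problem sizes at each level:
Level 0: 32
Level 1: 16
Level 2: 8
Level 3: 4
Level 4: 2
Level 5: 1

The root is level 0 and the size-1 base case is level 5 (the tree spans levels 0 through 5, i.e. 6 levels counting the root), so the depth is the number of divisions: log_2(32) = 5

The recursion tree depth is log_2(32) = 5. At each level, the problem size is divided by 2, so it takes 5 divisions to reduce to a base case of size 1. The algorithm makes 2 recursive calls at each level.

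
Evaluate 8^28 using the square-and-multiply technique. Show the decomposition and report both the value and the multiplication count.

Computing 8^28 by squaring (build up from 8^1; each line after the first costs one multiplication):

8^1 = 8
8^2 = (8^1)^2 = 8^2 = 64
8^3 = 8 * 8^2 = 8 * 64 = 512
8^6 = (8^3)^2 = 512^2 = 262144
8^7 = 8 * 8^6 = 8 * 262144 = 2097152
8^14 = (8^7)^2 = 2097152^2 = 4398046511104
8^28 = (8^14)^2 = 4398046511104^2 = 19342813113834066795298816

Result: 19342813113834066795298816
Multiplications needed: 6 (6 lines after 8^1)

8^28 = 19342813113834066795298816. Using exponentiation by squaring, this requires 6 multiplications. The key idea: if the exponent is even, square the half-power; if odd, multiply by the base once.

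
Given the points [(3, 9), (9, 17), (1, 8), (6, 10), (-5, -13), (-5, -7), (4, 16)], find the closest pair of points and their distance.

Computing all pairwise distances among 7 points:

d((3, 9), (9, 17)) = 10.0
d((3, 9), (1, 8)) = 2.2361 <-- minimum
d((3, 9), (6, 10)) = 3.1623
d((3, 9), (-5, -13)) = 23.4094
d((3, 9), (-5, -7)) = 17.8885
d((3, 9), (4, 16)) = 7.0711
d((9, 17), (1, 8)) = 12.0416
d((9, 17), (6, 10)) = 7.6158
d((9, 17), (-5, -13)) = 33.1059
d((9, 17), (-5, -7)) = 27.7849
d((9, 17), (4, 16)) = 5.099
d((1, 8), (6, 10)) = 5.3852
d((1, 8), (-5, -13)) = 21.8403
d((1, 8), (-5, -7)) = 16.1555
d((1, 8), (4, 16)) = 8.544
d((6, 10), (-5, -13)) = 25.4951
d((6, 10), (-5, -7)) = 20.2485
d((6, 10), (4, 16)) = 6.3246
d((-5, -13), (-5, -7)) = 6.0
d((-5, -13), (4, 16)) = 30.3645
d((-5, -7), (4, 16)) = 24.6982

Closest pair: (3, 9) and (1, 8) with distance 2.2361

The closest pair is (3, 9) and (1, 8) with Euclidean distance 2.2361. For 7 points, brute-force pairwise comparison is shown above. For large n, the divide-and-conquer algorithm (sort by x, recurse on halves, check the dividing strip) achieves O(n log n).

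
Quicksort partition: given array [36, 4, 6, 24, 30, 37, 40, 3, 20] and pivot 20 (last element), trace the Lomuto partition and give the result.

Lomuto partition with pivot = 20:

Initial array: [36, 4, 6, 24, 30, 37, 40, 3, 20]

arr[0]=36 > 20: no swap
arr[1]=4 <= 20: swap with position 0, array becomes [4, 36, 6, 24, 30, 37, 40, 3, 20]
arr[2]=6 <= 20: swap with position 1, array becomes [4, 6, 36, 24, 30, 37, 40, 3, 20]
arr[3]=24 > 20: no swap
arr[4]=30 > 20: no swap
arr[5]=37 > 20: no swap
arr[6]=40 > 20: no swap
arr[7]=3 <= 20: swap with position 2, array becomes [4, 6, 3, 24, 30, 37, 40, 36, 20]

Place pivot at position 3: [4, 6, 3, 20, 30, 37, 40, 36, 24]
Pivot position: 3

After partitioning with pivot 20, the array becomes [4, 6, 3, 20, 30, 37, 40, 36, 24]. The pivot is placed at index 3. All elements to the left of the pivot are <= 20, and all elements to the right are > 20.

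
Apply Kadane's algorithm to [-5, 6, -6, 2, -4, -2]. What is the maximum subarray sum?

Using Kadane's algorithm on [-5, 6, -6, 2, -4, -2]:

Scanning through the array:
Position 1 (value 6): max_ending_here = 6, max_so_far = 6
Position 2 (value -6): max_ending_here = 0, max_so_far = 6
Position 3 (value 2): max_ending_here = 2, max_so_far = 6
Position 4 (value -4): max_ending_here = -2, max_so_far = 6
Position 5 (value -2): max_ending_here = -2, max_so_far = 6

Maximum subarray: [6]
Maximum sum: 6

The maximum subarray is [6] with sum 6. This subarray runs from index 1 to index 1.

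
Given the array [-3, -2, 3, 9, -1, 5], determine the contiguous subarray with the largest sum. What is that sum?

Using Kadane's algorithm on [-3, -2, 3, 9, -1, 5]:

Scanning through the array:
Position 1 (value -2): max_ending_here = -2, max_so_far = -2
Position 2 (value 3): max_ending_here = 3, max_so_far = 3
Position 3 (value 9): max_ending_here = 12, max_so_far = 12
Position 4 (value -1): max_ending_here = 11, max_so_far = 12
Position 5 (value 5): max_ending_here = 16, max_so_far = 16

Maximum subarray: [3, 9, -1, 5]
Maximum sum: 16

The maximum subarray is [3, 9, -1, 5] with sum 16. This subarray runs from index 2 to index 5.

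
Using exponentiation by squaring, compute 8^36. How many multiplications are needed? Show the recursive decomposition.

Computing 8^36 by squaring (build up from 8^1; each line after the first costs one multiplication):

8^1 = 8
8^2 = (8^1)^2 = 8^2 = 64
8^4 = (8^2)^2 = 64^2 = 4096
8^8 = (8^4)^2 = 4096^2 = 16777216
8^9 = 8 * 8^8 = 8 * 16777216 = 134217728
8^18 = (8^9)^2 = 134217728^2 = 18014398509481984
8^36 = (8^18)^2 = 18014398509481984^2 = 324518553658426726783156020576256

Result: 324518553658426726783156020576256
Multiplications needed: 6 (6 lines after 8^1)

8^36 = 324518553658426726783156020576256. Using exponentiation by squaring, this requires 6 multiplications. The key idea: if the exponent is even, square the half-power; if odd, multiply by the base once.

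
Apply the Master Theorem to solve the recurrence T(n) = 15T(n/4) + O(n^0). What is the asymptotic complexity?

Master Theorem for T(n) = 15T(n/4) + O(n^0):

a = 15, b = 4, c = 0
log_b(a) = log_4(15) = 1.9534

Case 1: c = 0 < log_4(15) = 1.9534
T(n) = O(n^(log_4 15))

For T(n) = 15T(n/4) + O(n^0): log_4(15) = 1.9534. This is Case 1 of the Master Theorem (c < log_b(a), work dominated by leaves), giving O(n^(log_4 15)).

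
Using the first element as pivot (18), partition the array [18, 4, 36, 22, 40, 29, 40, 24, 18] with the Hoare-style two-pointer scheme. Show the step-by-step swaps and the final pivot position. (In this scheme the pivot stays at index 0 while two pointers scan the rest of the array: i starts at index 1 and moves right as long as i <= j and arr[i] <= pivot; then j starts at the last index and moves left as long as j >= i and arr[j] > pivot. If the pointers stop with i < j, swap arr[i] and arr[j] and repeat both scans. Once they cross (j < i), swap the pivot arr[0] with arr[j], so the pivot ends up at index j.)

Hoare-style two-pointer partition with pivot = 18:

Initial array: [18, 4, 36, 22, 40, 29, 40, 24, 18]

Pointers start at i = 1, j = 8.
i stops at index 2 (arr[2]=36 > 18), j stops at index 8 (arr[8]=18 <= 18): swap arr[2] and arr[8], array becomes [18, 4, 18, 22, 40, 29, 40, 24, 36]
i ends at 3, j ends at 2: the pointers have crossed (j < i), so scanning stops.

Swap pivot arr[0] with arr[2] to place pivot at position 2: [18, 4, 18, 22, 40, 29, 40, 24, 36]
Pivot position: 2

After partitioning with pivot 18, the array becomes [18, 4, 18, 22, 40, 29, 40, 24, 36]. The pivot is placed at index 2. All elements to the left of the pivot are <= 18, and all elements to the right are > 18.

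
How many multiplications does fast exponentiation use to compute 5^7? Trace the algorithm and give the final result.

Computing 5^7 by squaring (build up from 5^1; each line after the first costs one multiplication):

5^1 = 5
5^2 = (5^1)^2 = 5^2 = 25
5^3 = 5 * 5^2 = 5 * 25 = 125
5^6 = (5^3)^2 = 125^2 = 15625
5^7 = 5 * 5^6 = 5 * 15625 = 78125

Result: 78125
Multiplications needed: 4 (4 lines after 5^1)

5^7 = 78125. Using exponentiation by squaring, this requires 4 multiplications. The key idea: if the exponent is even, square the half-power; if odd, multiply by the base once.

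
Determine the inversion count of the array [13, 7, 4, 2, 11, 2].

Finding inversions in [13, 7, 4, 2, 11, 2]:

(0, 1): arr[0]=13 > arr[1]=7
(0, 2): arr[0]=13 > arr[2]=4
(0, 3): arr[0]=13 > arr[3]=2
(0, 4): arr[0]=13 > arr[4]=11
(0, 5): arr[0]=13 > arr[5]=2
(1, 2): arr[1]=7 > arr[2]=4
(1, 3): arr[1]=7 > arr[3]=2
(1, 5): arr[1]=7 > arr[5]=2
(2, 3): arr[2]=4 > arr[3]=2
(2, 5): arr[2]=4 > arr[5]=2
(4, 5): arr[4]=11 > arr[5]=2

Total inversions: 11

The array has 11 inversion(s): (0,1), (0,2), (0,3), (0,4), (0,5), (1,2), (1,3), (1,5), (2,3), (2,5), (4,5). Each pair (i,j) satisfies i < j and arr[i] > arr[j].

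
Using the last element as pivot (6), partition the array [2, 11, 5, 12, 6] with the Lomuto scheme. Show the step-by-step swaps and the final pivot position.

Lomuto partition with pivot = 6:

Initial array: [2, 11, 5, 12, 6]

arr[0]=2 <= 6: swap with position 0, array becomes [2, 11, 5, 12, 6]
arr[1]=11 > 6: no swap
arr[2]=5 <= 6: swap with position 1, array becomes [2, 5, 11, 12, 6]
arr[3]=12 > 6: no swap

Place pivot at position 2: [2, 5, 6, 12, 11]
Pivot position: 2

After partitioning with pivot 6, the array becomes [2, 5, 6, 12, 11]. The pivot is placed at index 2. All elements to the left of the pivot are <= 6, and all elements to the right are > 6.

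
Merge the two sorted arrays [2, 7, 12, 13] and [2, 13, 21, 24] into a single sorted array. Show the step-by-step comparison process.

Merging process:

Compare 2 vs 2: take 2 from left. Merged: [2]
Compare 7 vs 2: take 2 from right. Merged: [2, 2]
Compare 7 vs 13: take 7 from left. Merged: [2, 2, 7]
Compare 12 vs 13: take 12 from left. Merged: [2, 2, 7, 12]
Compare 13 vs 13: take 13 from left. Merged: [2, 2, 7, 12, 13]
Append remaining from right: [13, 21, 24]. Merged: [2, 2, 7, 12, 13, 13, 21, 24]

Final merged array: [2, 2, 7, 12, 13, 13, 21, 24]
Total comparisons: 5

The merged array is [2, 2, 7, 12, 13, 13, 21, 24], requiring 5 comparisons. The merge step runs in O(n) time where n is the total number of elements.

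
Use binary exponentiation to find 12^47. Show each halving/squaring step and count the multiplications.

Computing 12^47 by squaring (build up from 12^1; each line after the first costs one multiplication):

12^1 = 12
12^2 = (12^1)^2 = 12^2 = 144
12^4 = (12^2)^2 = 144^2 = 20736
12^5 = 12 * 12^4 = 12 * 20736 = 248832
12^10 = (12^5)^2 = 248832^2 = 61917364224
12^11 = 12 * 12^10 = 12 * 61917364224 = 743008370688
12^22 = (12^11)^2 = 743008370688^2 = 552061438912436417593344
12^23 = 12 * 12^22 = 12 * 552061438912436417593344 = 6624737266949237011120128
12^46 = (12^23)^2 = 6624737266949237011120128^2 = 43887143856106046360568987631860370008329246736384
12^47 = 12 * 12^46 = 12 * 43887143856106046360568987631860370008329246736384 = 526645726273272556326827851582324440099950960836608

Result: 526645726273272556326827851582324440099950960836608
Multiplications needed: 9 (9 lines after 12^1)

12^47 = 526645726273272556326827851582324440099950960836608. Using exponentiation by squaring, this requires 9 multiplications. The key idea: if the exponent is even, square the half-power; if odd, multiply by the base once.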